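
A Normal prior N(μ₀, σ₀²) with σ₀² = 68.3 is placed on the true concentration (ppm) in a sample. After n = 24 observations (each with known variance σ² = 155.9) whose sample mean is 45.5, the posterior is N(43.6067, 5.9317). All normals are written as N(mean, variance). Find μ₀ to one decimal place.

The posterior mean is a precision-weighted average: μ_n = (τ₀μ₀ + τ_data·x̄)/(τ₀+τ_data), with τ₀=1/σ₀² and τ_data=n/σ².
Here τ₀ = 1/68.3 = 0.014641 and τ_data = 24/155.9 = 0.153945, so τ_n = 0.168586.
Rearranging for μ₀: μ₀ = (μ_n·τ_n − τ_data·x̄)/τ₀ = (43.6067·0.168586 − 0.153945·45.5) / 0.014641 = 0.346982/0.014641 ≈ 23.7.

μ₀ = 23.7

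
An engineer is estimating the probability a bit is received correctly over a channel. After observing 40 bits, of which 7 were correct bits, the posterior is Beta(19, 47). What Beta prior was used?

Beta(12, 14)

A Beta(a, b) prior with s successes and f failures in binomial data gives a Beta(a+s, b+f) posterior.
Subtract the data counts: 19−7=12, 47−33=14.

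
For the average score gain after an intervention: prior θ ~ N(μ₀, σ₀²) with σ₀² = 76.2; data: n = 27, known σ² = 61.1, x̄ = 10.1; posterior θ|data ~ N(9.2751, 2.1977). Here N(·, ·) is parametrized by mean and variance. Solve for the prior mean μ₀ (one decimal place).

μ₀ = -18.5

With known observation variance, the Normal–Normal posterior has precision τ_n = τ₀ + n/σ² and mean μ_n = (τ₀μ₀ + (n/σ²)x̄)/τ_n.
Here τ₀ = 1/76.2 = 0.013123 and τ_data = 27/61.1 = 0.441899, so τ_n = 0.455022.
Rearranging for μ₀: μ₀ = (μ_n·τ_n − τ_data·x̄)/τ₀ = (9.2751·0.455022 − 0.441899·10.1) / 0.013123 = -0.242805/0.013123 ≈ -18.5.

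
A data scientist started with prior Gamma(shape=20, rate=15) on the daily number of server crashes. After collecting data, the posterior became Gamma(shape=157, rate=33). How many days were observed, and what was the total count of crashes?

A Gamma(α, β) prior (rate parametrization) on a Poisson rate with n observations summing to S gives posterior Gamma(α+S, β+n).
Matching: Σxᵢ = 157 − 20 = 137 and n = 33 − 15 = 18.

n = 18 days with total 137 crashes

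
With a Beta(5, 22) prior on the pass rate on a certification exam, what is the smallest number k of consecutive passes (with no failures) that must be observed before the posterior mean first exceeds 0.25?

k = 3

After k passes and 0 failures the posterior is Beta(5+k, 22), with mean (5+k)/(5+22+k).
Set (5+k)/(27+k) > 0.25 and solve: k > (0.25·27 − 5)/(1 − 0.25) = 2.333.
The smallest integer exceeding 2.333 is 3.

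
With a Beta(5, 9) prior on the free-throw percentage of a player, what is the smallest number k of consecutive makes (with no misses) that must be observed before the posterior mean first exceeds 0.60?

After k makes and 0 misses the posterior is Beta(5+k, 9), with mean (5+k)/(5+9+k).
Set (5+k)/(14+k) > 0.60 and solve: k > (0.60·14 − 5)/(1 − 0.60) = 8.500.
The smallest integer exceeding 8.500 is 9, and checking k=9: (14)/(23) = 0.6087 > 0.60.

k = 9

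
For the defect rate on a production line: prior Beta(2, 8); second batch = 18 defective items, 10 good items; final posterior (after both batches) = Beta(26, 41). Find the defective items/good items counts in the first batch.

Sequential conjugate updates are equivalent to a single update on the pooled data, so total successes = posterior α − prior α and total failures = posterior β − prior β.
Total across both batches: 26−2=24 defective items, 41−8=33 good items.
Subtract the second batch: 24−18=6 defective items and 33−10=23 good items.

6 defective items and 23 good items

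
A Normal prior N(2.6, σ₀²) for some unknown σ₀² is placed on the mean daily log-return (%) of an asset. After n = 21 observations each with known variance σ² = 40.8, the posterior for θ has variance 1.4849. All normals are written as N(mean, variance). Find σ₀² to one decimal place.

For the Normal–Normal model with known σ², precisions add: τ_n = τ₀ + n/σ².
So 1/σ₀² = 1/1.4849 − 21/40.8 = 0.673446 − 0.514706 = 0.158740.
Hence σ₀² = 1/0.158740 ≈ 6.3.

σ₀² = 6.3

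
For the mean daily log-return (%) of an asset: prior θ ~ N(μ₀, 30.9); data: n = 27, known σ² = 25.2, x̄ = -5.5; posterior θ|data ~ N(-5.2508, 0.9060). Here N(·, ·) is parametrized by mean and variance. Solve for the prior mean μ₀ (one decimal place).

With known observation variance, the Normal–Normal posterior has precision τ_n = τ₀ + n/σ² and mean μ_n = (τ₀μ₀ + (n/σ²)x̄)/τ_n.
Here τ₀ = 1/30.9 = 0.032362 and τ_data = 27/25.2 = 1.071429, so τ_n = 1.103791.
Rearranging for μ₀: μ₀ = (μ_n·τ_n − τ_data·x̄)/τ₀ = (-5.2508·1.103791 − 1.071429·-5.5) / 0.032362 = 0.097074/0.032362 ≈ 3.0.

μ₀ = 3.0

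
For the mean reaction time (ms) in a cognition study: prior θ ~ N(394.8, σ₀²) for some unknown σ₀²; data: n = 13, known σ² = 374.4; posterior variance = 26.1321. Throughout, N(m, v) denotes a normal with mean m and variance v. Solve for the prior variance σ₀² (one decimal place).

Posterior precision equals prior precision plus data precision: 1/σ_n² = 1/σ₀² + n/σ².
So 1/σ₀² = 1/26.1321 − 13/374.4 = 0.038267 − 0.034722 = 0.003545.
Hence σ₀² = 1/0.003545 ≈ 282.1.

σ₀² = 282.1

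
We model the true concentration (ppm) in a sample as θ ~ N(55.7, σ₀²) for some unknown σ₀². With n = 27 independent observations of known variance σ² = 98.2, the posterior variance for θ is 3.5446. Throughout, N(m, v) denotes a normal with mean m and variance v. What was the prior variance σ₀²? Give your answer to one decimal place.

σ₀² = 139.5

For the Normal–Normal model with known σ², precisions add: τ_n = τ₀ + n/σ².
So 1/σ₀² = 1/3.5446 − 27/98.2 = 0.282119 − 0.274949 = 0.007170.
Hence σ₀² = 1/0.007170 ≈ 139.5.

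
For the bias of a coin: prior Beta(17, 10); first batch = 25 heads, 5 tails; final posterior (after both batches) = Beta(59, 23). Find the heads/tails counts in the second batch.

17 heads and 8 tails

Sequential conjugate updates are equivalent to a single update on the pooled data, so total successes = posterior α − prior α and total failures = posterior β − prior β.
Total across both batches: 59−17=42 heads, 23−10=13 tails.
Subtract the first batch: 42−25=17 heads and 13−5=8 tails.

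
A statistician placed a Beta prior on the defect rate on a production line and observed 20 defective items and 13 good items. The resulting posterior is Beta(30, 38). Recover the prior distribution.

Beta(10, 25)

A Beta(a, b) prior with s successes and f failures in binomial data gives a Beta(a+s, b+f) posterior.
Subtract the data counts: 30−20=10, 38−13=25.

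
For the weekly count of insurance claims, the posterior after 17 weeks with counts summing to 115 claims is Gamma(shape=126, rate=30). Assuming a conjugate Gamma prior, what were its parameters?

A Gamma(α, β) prior (rate parametrization) on a Poisson rate with n observations summing to S gives posterior Gamma(α+S, β+n).
So α = 126 − 115 = 11 and β = 30 − 17 = 13.

Gamma(shape=11, rate=13)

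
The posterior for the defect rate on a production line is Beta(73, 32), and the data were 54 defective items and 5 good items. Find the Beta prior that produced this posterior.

A Beta(a, b) prior with s successes and f failures in binomial data gives a Beta(a+s, b+f) posterior.
Subtract the data counts: 73−54=19, 32−5=27.

Beta(19, 27)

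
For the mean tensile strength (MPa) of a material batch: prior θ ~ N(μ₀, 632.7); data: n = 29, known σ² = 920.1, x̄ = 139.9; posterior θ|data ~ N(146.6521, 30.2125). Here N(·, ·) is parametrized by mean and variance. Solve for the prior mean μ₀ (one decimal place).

With known observation variance, the Normal–Normal posterior has precision τ_n = τ₀ + n/σ² and mean μ_n = (τ₀μ₀ + (n/σ²)x̄)/τ_n.
Here τ₀ = 1/632.7 = 0.001581 and τ_data = 29/920.1 = 0.031518, so τ_n = 0.033099.
Rearranging for μ₀: μ₀ = (μ_n·τ_n − τ_data·x̄)/τ₀ = (146.6521·0.033099 − 0.031518·139.9) / 0.001581 = 0.444670/0.001581 ≈ 281.3.

μ₀ = 281.3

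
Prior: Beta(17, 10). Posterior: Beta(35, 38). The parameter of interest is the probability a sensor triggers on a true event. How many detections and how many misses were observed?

Beta is conjugate to the binomial likelihood: posterior = Beta(a+s, b+f).
So s = 35 − 17 = 18 and f = 38 − 10 = 28.

18 detections and 28 misses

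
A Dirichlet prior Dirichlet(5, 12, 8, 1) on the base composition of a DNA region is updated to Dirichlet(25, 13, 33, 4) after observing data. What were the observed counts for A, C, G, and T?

counts (20, 1, 25, 3)

For a Dirichlet(α) prior with multinomial counts c, the posterior is Dirichlet(α + c) componentwise.
Counts are posterior − prior componentwise: 25−5=20, 13−12=1, 33−8=25, 4−1=3.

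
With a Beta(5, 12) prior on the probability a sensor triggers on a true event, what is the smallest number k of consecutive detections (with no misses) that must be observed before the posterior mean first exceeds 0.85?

After k detections and 0 misses the posterior is Beta(5+k, 12), with mean (5+k)/(5+12+k).
Set (5+k)/(17+k) > 0.85 and solve: k > (0.85·17 − 5)/(1 − 0.85) = 63.000.
The smallest integer exceeding 63.000 is 64.

k = 64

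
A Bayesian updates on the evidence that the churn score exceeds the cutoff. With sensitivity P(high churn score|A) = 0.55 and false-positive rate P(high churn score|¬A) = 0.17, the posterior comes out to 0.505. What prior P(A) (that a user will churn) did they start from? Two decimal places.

Bayes' rule in odds form gives O(A|E) = O(A)·[P(E|A)/P(E|¬A)], hence O(A) = O(A|E)/LR.
Posterior odds = 0.505/(1−0.505) = 1.0202. LR = 0.55/0.17 = 3.2353.
Prior odds = 1.0202/3.2353 = 0.3153, so P(A) = 0.3153/(1+0.3153) ≈ 0.24.

P(A) = 0.24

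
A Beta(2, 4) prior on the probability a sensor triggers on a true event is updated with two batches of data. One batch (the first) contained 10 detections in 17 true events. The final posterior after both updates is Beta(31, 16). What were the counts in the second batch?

19 detections and 5 misses

Because Beta–binomial updating is additive in the counts, the combined data contributed (α_post−α_prior, β_post−β_prior) successes and failures.
Total across both batches: 31−2=29 detections, 16−4=12 misses.
Subtract the first batch: 29−10=19 detections and 12−7=5 misses.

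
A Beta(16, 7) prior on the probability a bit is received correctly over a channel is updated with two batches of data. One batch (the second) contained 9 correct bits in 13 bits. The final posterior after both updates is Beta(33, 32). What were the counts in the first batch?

8 correct bits and 21 errors

Sequential conjugate updates are equivalent to a single update on the pooled data, so total successes = posterior α − prior α and total failures = posterior β − prior β.
Total across both batches: 33−16=17 correct bits, 32−7=25 errors.
Subtract the second batch: 17−9=8 correct bits and 25−4=21 errors.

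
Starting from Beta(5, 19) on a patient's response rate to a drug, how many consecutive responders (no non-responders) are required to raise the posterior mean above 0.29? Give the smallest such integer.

k = 3

After k responders and 0 non-responders the posterior is Beta(5+k, 19), with mean (5+k)/(5+19+k).
Set (5+k)/(24+k) > 0.29 and solve: k > (0.29·24 − 5)/(1 − 0.29) = 2.761.
The smallest integer exceeding 2.761 is 3.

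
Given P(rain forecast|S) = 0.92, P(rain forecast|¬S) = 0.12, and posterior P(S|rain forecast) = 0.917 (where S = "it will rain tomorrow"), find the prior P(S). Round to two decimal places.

In odds form, posterior odds = prior odds × likelihood ratio, so prior odds = posterior odds ÷ LR.
Posterior odds = 0.917/(1−0.917) = 11.0482. LR = 0.92/0.12 = 7.6667.
Prior odds = 11.0482/7.6667 = 1.4411, so P(S) = 1.4411/(1+1.4411) ≈ 0.59.

P(S) = 0.59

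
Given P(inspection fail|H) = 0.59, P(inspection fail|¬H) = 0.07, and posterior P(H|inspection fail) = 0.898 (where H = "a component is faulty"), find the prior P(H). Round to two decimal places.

In odds form, posterior odds = prior odds × likelihood ratio, so prior odds = posterior odds ÷ LR.
Posterior odds = 0.898/(1−0.898) = 8.8039. LR = 0.59/0.07 = 8.4286.
Prior odds = 8.8039/8.4286 = 1.0445, so P(H) = 1.0445/(1+1.0445) ≈ 0.51.

P(H) = 0.51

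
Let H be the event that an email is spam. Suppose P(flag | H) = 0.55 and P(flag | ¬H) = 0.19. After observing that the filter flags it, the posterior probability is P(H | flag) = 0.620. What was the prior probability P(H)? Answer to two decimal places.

P(H) = 0.36

Bayes' rule in odds form gives O(H|E) = O(H)·[P(E|H)/P(E|¬H)], hence O(H) = O(H|E)/LR.
Posterior odds = 0.620/(1−0.620) = 1.6316. LR = 0.55/0.19 = 2.8947.
Prior odds = 1.6316/2.8947 = 0.5637, so P(H) = 0.5637/(1+0.5637) ≈ 0.36.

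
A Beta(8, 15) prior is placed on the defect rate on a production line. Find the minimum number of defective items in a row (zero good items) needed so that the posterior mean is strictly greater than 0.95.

k = 278

After k defective items and 0 good items the posterior is Beta(8+k, 15), with mean (8+k)/(8+15+k).
Set (8+k)/(23+k) > 0.95 and solve: k > (0.95·23 − 8)/(1 − 0.95) = 277.000.
The smallest integer exceeding 277.000 is 278.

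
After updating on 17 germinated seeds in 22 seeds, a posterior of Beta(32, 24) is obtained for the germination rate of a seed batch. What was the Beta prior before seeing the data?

A Beta(α, β) prior with s successes and f failures in binomial data gives a Beta(α+s, β+f) posterior.
Subtract the data counts: 32−17=15, 24−5=19.

Beta(15, 19)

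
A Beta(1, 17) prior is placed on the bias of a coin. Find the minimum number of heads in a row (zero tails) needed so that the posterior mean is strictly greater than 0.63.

After k heads and 0 tails the posterior is Beta(1+k, 17), with mean (1+k)/(1+17+k).
Set (1+k)/(18+k) > 0.63 and solve: k > (0.63·18 − 1)/(1 − 0.63) = 27.946.
The smallest integer exceeding 27.946 is 28.

k = 28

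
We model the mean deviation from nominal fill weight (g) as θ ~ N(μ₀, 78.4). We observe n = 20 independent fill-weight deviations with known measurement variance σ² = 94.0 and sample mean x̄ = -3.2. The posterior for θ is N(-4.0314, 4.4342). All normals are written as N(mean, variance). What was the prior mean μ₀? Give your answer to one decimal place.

The posterior mean is a precision-weighted average: μ_n = (τ₀μ₀ + τ_data·x̄)/(τ₀+τ_data), with τ₀=1/σ₀² and τ_data=n/σ².
Here τ₀ = 1/78.4 = 0.012755 and τ_data = 20/94.0 = 0.212766, so τ_n = 0.225521.
Rearranging for μ₀: μ₀ = (μ_n·τ_n − τ_data·x̄)/τ₀ = (-4.0314·0.225521 − 0.212766·-3.2) / 0.012755 = -0.228314/0.012755 ≈ -17.9.

μ₀ = -17.9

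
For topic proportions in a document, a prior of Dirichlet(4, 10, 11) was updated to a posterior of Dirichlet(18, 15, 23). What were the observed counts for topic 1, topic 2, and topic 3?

counts (14, 5, 12)

For a Dirichlet(α) prior with multinomial counts c, the posterior is Dirichlet(α + c) componentwise.
Counts are posterior − prior componentwise: 18−4=14, 15−10=5, 23−11=12.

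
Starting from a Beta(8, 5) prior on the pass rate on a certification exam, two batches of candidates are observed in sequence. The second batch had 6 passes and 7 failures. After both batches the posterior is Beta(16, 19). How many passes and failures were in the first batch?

2 passes and 7 failures

Because Beta–binomial updating is additive in the counts, the combined data contributed (α_post−α_prior, β_post−β_prior) successes and failures.
Total across both batches: 16−8=8 passes, 19−5=14 failures.
Subtract the second batch: 8−6=2 passes and 14−7=7 failures.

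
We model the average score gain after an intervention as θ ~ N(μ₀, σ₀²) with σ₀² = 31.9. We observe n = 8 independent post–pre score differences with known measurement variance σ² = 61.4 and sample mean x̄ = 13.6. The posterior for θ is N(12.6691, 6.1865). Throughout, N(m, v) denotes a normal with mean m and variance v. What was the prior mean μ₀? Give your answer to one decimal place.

With known observation variance, the Normal–Normal posterior has precision τ_n = τ₀ + n/σ² and mean μ_n = (τ₀μ₀ + (n/σ²)x̄)/τ_n.
Here τ₀ = 1/31.9 = 0.031348 and τ_data = 8/61.4 = 0.130293, so τ_n = 0.161641.
Rearranging for μ₀: μ₀ = (μ_n·τ_n − τ_data·x̄)/τ₀ = (12.6691·0.161641 − 0.130293·13.6) / 0.031348 = 0.275861/0.031348 ≈ 8.8.

μ₀ = 8.8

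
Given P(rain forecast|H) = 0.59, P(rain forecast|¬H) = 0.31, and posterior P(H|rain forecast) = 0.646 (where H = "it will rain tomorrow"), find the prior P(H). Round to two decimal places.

P(H) = 0.49

In odds form, posterior odds = prior odds × likelihood ratio, so prior odds = posterior odds ÷ LR.
Posterior odds = 0.646/(1−0.646) = 1.8249. LR = 0.59/0.31 = 1.9032.
Prior odds = 1.8249/1.9032 = 0.9589, so P(H) = 0.9589/(1+0.9589) ≈ 0.49.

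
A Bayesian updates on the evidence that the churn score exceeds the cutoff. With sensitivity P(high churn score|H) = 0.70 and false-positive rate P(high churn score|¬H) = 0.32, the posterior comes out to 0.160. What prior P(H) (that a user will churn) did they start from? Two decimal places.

In odds form, posterior odds = prior odds × likelihood ratio, so prior odds = posterior odds ÷ LR.
Posterior odds = 0.160/(1−0.160) = 0.1905. LR = 0.70/0.32 = 2.1875.
Prior odds = 0.1905/2.1875 = 0.0871, so P(H) = 0.0871/(1+0.0871) ≈ 0.08.

P(H) = 0.08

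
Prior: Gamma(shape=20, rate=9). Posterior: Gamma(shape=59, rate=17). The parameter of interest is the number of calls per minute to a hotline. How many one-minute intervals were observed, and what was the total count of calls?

A Gamma(α, β) prior (rate parametrization) on a Poisson rate with n observations summing to S gives posterior Gamma(α+S, β+n).
Matching: Σxᵢ = 59 − 20 = 39 and n = 17 − 9 = 8.

n = 8 one-minute intervals with total 39 calls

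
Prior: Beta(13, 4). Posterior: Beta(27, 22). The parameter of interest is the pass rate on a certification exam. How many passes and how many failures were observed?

14 passes and 18 failures

Under Beta–binomial conjugacy the posterior parameters are (a+s, b+f).
So s = 27 − 13 = 14 and f = 22 − 4 = 18.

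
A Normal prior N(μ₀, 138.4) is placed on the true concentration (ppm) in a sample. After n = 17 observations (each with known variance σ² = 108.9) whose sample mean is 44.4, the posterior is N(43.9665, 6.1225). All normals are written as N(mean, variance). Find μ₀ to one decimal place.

The posterior mean is a precision-weighted average: μ_n = (τ₀μ₀ + τ_data·x̄)/(τ₀+τ_data), with τ₀=1/σ₀² and τ_data=n/σ².
Here τ₀ = 1/138.4 = 0.007225 and τ_data = 17/108.9 = 0.156107, so τ_n = 0.163332.
Rearranging for μ₀: μ₀ = (μ_n·τ_n − τ_data·x̄)/τ₀ = (43.9665·0.163332 − 0.156107·44.4) / 0.007225 = 0.249986/0.007225 ≈ 34.6.

μ₀ = 34.6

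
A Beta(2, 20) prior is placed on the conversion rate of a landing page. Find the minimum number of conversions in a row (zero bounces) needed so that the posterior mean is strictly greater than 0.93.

After k conversions and 0 bounces the posterior is Beta(2+k, 20), with mean (2+k)/(2+20+k).
Set (2+k)/(22+k) > 0.93 and solve: k > (0.93·22 − 2)/(1 − 0.93) = 263.714.
The smallest integer exceeding 263.714 is 264, and checking k=264: (266)/(286) = 0.9301 > 0.93.

k = 264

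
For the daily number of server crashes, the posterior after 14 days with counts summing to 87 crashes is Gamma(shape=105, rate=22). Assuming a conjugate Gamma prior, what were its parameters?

Gamma(shape=18, rate=8)

A Gamma(α, β) prior (rate parametrization) on a Poisson rate with n observations summing to S gives posterior Gamma(α+S, β+n).
So α = 105 − 87 = 18 and β = 22 − 14 = 8.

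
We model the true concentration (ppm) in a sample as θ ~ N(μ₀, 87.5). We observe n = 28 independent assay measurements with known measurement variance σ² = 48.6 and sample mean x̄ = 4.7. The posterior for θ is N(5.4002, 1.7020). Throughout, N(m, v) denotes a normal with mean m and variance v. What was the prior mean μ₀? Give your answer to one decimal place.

μ₀ = 40.7

With known observation variance, the Normal–Normal posterior has precision τ_n = τ₀ + n/σ² and mean μ_n = (τ₀μ₀ + (n/σ²)x̄)/τ_n.
Here τ₀ = 1/87.5 = 0.011429 and τ_data = 28/48.6 = 0.576132, so τ_n = 0.587561.
Rearranging for μ₀: μ₀ = (μ_n·τ_n − τ_data·x̄)/τ₀ = (5.4002·0.587561 − 0.576132·4.7) / 0.011429 = 0.465127/0.011429 ≈ 40.7.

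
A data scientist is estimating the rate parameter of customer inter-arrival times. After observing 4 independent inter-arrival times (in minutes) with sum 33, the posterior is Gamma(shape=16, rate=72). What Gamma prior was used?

Gamma(shape=12, rate=39)

Gamma–exponential conjugacy: posterior shape = α + n, posterior rate = β + Σtᵢ.
So α = 16 − 4 = 12 and β = 72 − 33 = 39.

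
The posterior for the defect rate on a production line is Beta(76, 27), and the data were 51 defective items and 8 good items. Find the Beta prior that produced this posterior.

Beta is conjugate to the binomial likelihood: posterior = Beta(α+s, β+f).
Subtract the data counts: 76−51=25, 27−8=19.

Beta(25, 19)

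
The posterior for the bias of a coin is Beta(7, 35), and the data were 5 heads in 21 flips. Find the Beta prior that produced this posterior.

Beta(2, 19)

Beta is conjugate to the binomial likelihood: posterior = Beta(α+s, β+f).
Subtract the data counts: 7−5=2, 35−16=19.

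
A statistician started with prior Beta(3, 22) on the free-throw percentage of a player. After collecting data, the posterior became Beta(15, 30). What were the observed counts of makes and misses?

12 makes and 8 misses

Under Beta–binomial conjugacy the posterior parameters are (α+s, β+f).
So s = 15 − 3 = 12 and f = 30 − 22 = 8.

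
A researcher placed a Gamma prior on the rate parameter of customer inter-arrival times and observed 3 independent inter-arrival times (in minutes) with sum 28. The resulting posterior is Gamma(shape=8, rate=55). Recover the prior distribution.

Gamma(shape=5, rate=27)

Gamma–exponential conjugacy: posterior shape = α + n, posterior rate = β + Σtᵢ.
So α = 8 − 3 = 5 and β = 55 − 28 = 27.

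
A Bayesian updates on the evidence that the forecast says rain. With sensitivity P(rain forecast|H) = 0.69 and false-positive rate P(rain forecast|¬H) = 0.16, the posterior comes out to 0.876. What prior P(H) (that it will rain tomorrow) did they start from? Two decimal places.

Bayes' rule in odds form gives O(H|E) = O(H)·[P(E|H)/P(E|¬H)], hence O(H) = O(H|E)/LR.
Posterior odds = 0.876/(1−0.876) = 7.0645. LR = 0.69/0.16 = 4.3125.
Prior odds = 7.0645/4.3125 = 1.6381, so P(H) = 1.6381/(1+1.6381) ≈ 0.62.

P(H) = 0.62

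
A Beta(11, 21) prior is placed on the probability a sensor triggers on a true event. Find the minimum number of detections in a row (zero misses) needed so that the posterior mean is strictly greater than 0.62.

k = 24

After k detections and 0 misses the posterior is Beta(11+k, 21), with mean (11+k)/(11+21+k).
Set (11+k)/(32+k) > 0.62 and solve: k > (0.62·32 − 11)/(1 − 0.62) = 23.263.
The smallest integer exceeding 23.263 is 24.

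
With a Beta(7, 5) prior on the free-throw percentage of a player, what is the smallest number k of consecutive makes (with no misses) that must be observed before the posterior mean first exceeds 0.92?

After k makes and 0 misses the posterior is Beta(7+k, 5), with mean (7+k)/(7+5+k).
Set (7+k)/(12+k) > 0.92 and solve: k > (0.92·12 − 7)/(1 − 0.92) = 50.500.
The smallest integer exceeding 50.500 is 51.

k = 51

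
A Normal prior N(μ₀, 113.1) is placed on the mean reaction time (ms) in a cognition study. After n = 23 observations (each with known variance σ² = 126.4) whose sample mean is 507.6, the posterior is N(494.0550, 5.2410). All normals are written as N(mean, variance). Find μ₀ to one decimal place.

μ₀ = 215.3

The posterior mean is a precision-weighted average: μ_n = (τ₀μ₀ + τ_data·x̄)/(τ₀+τ_data), with τ₀=1/σ₀² and τ_data=n/σ².
Here τ₀ = 1/113.1 = 0.008842 and τ_data = 23/126.4 = 0.181962, so τ_n = 0.190804.
Rearranging for μ₀: μ₀ = (μ_n·τ_n − τ_data·x̄)/τ₀ = (494.0550·0.190804 − 0.181962·507.6) / 0.008842 = 1.903759/0.008842 ≈ 215.3.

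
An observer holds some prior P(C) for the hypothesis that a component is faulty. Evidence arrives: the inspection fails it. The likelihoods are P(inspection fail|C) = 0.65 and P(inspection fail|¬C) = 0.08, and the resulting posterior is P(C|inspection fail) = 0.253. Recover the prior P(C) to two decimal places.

Bayes' rule in odds form gives O(C|E) = O(C)·[P(E|C)/P(E|¬C)], hence O(C) = O(C|E)/LR.
Posterior odds = 0.253/(1−0.253) = 0.3387. LR = 0.65/0.08 = 8.1250.
Prior odds = 0.3387/8.1250 = 0.0417, so P(C) = 0.0417/(1+0.0417) ≈ 0.04.

P(C) = 0.04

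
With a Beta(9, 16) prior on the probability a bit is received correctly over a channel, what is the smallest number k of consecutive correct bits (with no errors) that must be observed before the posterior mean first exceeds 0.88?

After k correct bits and 0 errors the posterior is Beta(9+k, 16), with mean (9+k)/(9+16+k).
Set (9+k)/(25+k) > 0.88 and solve: k > (0.88·25 − 9)/(1 − 0.88) = 108.333.
The smallest integer exceeding 108.333 is 109, and checking k=109: (118)/(134) = 0.8806 > 0.88.

k = 109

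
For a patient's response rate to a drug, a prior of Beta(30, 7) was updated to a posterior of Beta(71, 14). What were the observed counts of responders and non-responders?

A Beta(a, b) prior with s successes and f failures in binomial data gives a Beta(a+s, b+f) posterior.
So s = 71 − 30 = 41 and f = 14 − 7 = 7.

41 responders and 7 non-responders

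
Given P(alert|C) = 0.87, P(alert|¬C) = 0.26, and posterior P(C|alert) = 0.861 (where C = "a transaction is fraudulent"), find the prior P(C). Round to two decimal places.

Bayes' rule in odds form gives O(C|E) = O(C)·[P(E|C)/P(E|¬C)], hence O(C) = O(C|E)/LR.
Posterior odds = 0.861/(1−0.861) = 6.1942. LR = 0.87/0.26 = 3.3462.
Prior odds = 6.1942/3.3462 = 1.8511, so P(C) = 1.8511/(1+1.8511) ≈ 0.65.

P(C) = 0.65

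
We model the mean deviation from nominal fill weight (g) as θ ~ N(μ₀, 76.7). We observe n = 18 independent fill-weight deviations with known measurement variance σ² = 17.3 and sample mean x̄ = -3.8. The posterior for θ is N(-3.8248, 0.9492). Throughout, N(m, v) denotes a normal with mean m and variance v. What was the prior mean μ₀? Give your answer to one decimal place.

μ₀ = -5.8

The posterior mean is a precision-weighted average: μ_n = (τ₀μ₀ + τ_data·x̄)/(τ₀+τ_data), with τ₀=1/σ₀² and τ_data=n/σ².
Here τ₀ = 1/76.7 = 0.013038 and τ_data = 18/17.3 = 1.040462, so τ_n = 1.053500.
Rearranging for μ₀: μ₀ = (μ_n·τ_n − τ_data·x̄)/τ₀ = (-3.8248·1.053500 − 1.040462·-3.8) / 0.013038 = -0.075671/0.013038 ≈ -5.8.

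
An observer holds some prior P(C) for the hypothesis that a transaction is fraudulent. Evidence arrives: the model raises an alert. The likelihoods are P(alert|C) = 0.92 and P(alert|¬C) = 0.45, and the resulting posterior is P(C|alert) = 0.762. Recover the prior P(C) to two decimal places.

In odds form, posterior odds = prior odds × likelihood ratio, so prior odds = posterior odds ÷ LR.
Posterior odds = 0.762/(1−0.762) = 3.2017. LR = 0.92/0.45 = 2.0444.
Prior odds = 3.2017/2.0444 = 1.5661, so P(C) = 1.5661/(1+1.5661) ≈ 0.61.

P(C) = 0.61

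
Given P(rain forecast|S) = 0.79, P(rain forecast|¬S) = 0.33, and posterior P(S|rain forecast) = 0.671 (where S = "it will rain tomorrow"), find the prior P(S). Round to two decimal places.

P(S) = 0.46

In odds form, posterior odds = prior odds × likelihood ratio, so prior odds = posterior odds ÷ LR.
Posterior odds = 0.671/(1−0.671) = 2.0395. LR = 0.79/0.33 = 2.3939.
Prior odds = 2.0395/2.3939 = 0.8520, so P(S) = 0.8520/(1+0.8520) ≈ 0.46.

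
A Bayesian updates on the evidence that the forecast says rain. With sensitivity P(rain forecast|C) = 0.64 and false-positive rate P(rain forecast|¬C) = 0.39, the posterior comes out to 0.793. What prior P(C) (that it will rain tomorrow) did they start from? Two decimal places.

P(C) = 0.70

Bayes' rule in odds form gives O(C|E) = O(C)·[P(E|C)/P(E|¬C)], hence O(C) = O(C|E)/LR.
Posterior odds = 0.793/(1−0.793) = 3.8309. LR = 0.64/0.39 = 1.6410.
Prior odds = 3.8309/1.6410 = 2.3345, so P(C) = 2.3345/(1+2.3345) ≈ 0.70.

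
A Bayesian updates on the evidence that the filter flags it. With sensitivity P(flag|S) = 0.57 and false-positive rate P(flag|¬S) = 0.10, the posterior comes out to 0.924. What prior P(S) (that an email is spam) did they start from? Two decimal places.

In odds form, posterior odds = prior odds × likelihood ratio, so prior odds = posterior odds ÷ LR.
Posterior odds = 0.924/(1−0.924) = 12.1579. LR = 0.57/0.10 = 5.7000.
Prior odds = 12.1579/5.7000 = 2.1330, so P(S) = 2.1330/(1+2.1330) ≈ 0.68.

P(S) = 0.68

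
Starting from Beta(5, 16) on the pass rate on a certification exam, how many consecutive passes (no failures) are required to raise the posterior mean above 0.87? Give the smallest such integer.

After k passes and 0 failures the posterior is Beta(5+k, 16), with mean (5+k)/(5+16+k).
Set (5+k)/(21+k) > 0.87 and solve: k > (0.87·21 − 5)/(1 − 0.87) = 102.077.
The smallest integer exceeding 102.077 is 103.

k = 103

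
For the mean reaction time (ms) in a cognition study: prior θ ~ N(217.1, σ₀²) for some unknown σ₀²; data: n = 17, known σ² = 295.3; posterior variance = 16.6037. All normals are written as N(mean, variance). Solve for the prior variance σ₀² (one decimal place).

Posterior precision equals prior precision plus data precision: 1/σ_n² = 1/σ₀² + n/σ².
So 1/σ₀² = 1/16.6037 − 17/295.3 = 0.060228 − 0.057569 = 0.002659.
Hence σ₀² = 1/0.002659 ≈ 376.1.

σ₀² = 376.1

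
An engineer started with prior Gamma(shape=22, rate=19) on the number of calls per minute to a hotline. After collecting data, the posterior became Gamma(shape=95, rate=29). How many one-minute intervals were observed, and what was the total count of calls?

Gamma–Poisson conjugacy: posterior shape = α + Σxᵢ, posterior rate = β + n.
Matching: Σxᵢ = 95 − 22 = 73 and n = 29 − 19 = 10.

n = 10 one-minute intervals with total 73 calls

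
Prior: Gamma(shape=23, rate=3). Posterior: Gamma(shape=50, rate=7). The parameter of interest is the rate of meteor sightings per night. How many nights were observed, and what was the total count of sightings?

A Gamma(α, β) prior (rate parametrization) on a Poisson rate with n observations summing to S gives posterior Gamma(α+S, β+n).
Matching: Σxᵢ = 50 − 23 = 27 and n = 7 − 3 = 4.

n = 4 nights with total 27 sightings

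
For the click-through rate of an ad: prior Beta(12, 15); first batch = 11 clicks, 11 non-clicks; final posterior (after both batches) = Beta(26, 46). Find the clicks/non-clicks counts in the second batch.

3 clicks and 20 non-clicks

Because Beta–binomial updating is additive in the counts, the combined data contributed (α_post−α_prior, β_post−β_prior) successes and failures.
Total across both batches: 26−12=14 clicks, 46−15=31 non-clicks.
Subtract the first batch: 14−11=3 clicks and 31−11=20 non-clicks.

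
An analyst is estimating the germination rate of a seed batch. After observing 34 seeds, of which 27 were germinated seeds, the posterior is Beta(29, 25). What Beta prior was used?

Beta(2, 18)

A Beta(a, b) prior with s successes and f failures in binomial data gives a Beta(a+s, b+f) posterior.
Subtract the data counts: 29−27=2, 25−7=18.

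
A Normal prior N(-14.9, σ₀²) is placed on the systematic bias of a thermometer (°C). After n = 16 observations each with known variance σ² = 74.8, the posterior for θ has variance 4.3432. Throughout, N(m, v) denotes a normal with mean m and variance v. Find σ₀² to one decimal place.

Posterior precision equals prior precision plus data precision: 1/σ_n² = 1/σ₀² + n/σ².
So 1/σ₀² = 1/4.3432 − 16/74.8 = 0.230245 − 0.213904 = 0.016341.
Hence σ₀² = 1/0.016341 ≈ 61.2.

σ₀² = 61.2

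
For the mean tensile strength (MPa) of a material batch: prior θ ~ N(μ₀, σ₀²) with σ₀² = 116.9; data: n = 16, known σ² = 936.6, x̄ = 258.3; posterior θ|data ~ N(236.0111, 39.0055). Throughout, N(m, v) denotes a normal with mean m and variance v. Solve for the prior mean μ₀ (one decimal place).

The posterior mean is a precision-weighted average: μ_n = (τ₀μ₀ + τ_data·x̄)/(τ₀+τ_data), with τ₀=1/σ₀² and τ_data=n/σ².
Here τ₀ = 1/116.9 = 0.008554 and τ_data = 16/936.6 = 0.017083, so τ_n = 0.025637.
Rearranging for μ₀: μ₀ = (μ_n·τ_n − τ_data·x̄)/τ₀ = (236.0111·0.025637 − 0.017083·258.3) / 0.008554 = 1.638078/0.008554 ≈ 191.5.

μ₀ = 191.5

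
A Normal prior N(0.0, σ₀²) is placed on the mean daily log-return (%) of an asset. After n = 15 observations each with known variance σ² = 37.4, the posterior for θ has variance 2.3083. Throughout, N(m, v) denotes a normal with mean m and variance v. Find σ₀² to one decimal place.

Posterior precision equals prior precision plus data precision: 1/σ_n² = 1/σ₀² + n/σ².
So 1/σ₀² = 1/2.3083 − 15/37.4 = 0.433219 − 0.401070 = 0.032149.
Hence σ₀² = 1/0.032149 ≈ 31.1.

σ₀² = 31.1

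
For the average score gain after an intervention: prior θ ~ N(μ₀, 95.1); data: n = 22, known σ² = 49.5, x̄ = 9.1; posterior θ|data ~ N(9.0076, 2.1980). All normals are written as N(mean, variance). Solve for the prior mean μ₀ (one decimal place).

The posterior mean is a precision-weighted average: μ_n = (τ₀μ₀ + τ_data·x̄)/(τ₀+τ_data), with τ₀=1/σ₀² and τ_data=n/σ².
Here τ₀ = 1/95.1 = 0.010515 and τ_data = 22/49.5 = 0.444444, so τ_n = 0.454959.
Rearranging for μ₀: μ₀ = (μ_n·τ_n − τ_data·x̄)/τ₀ = (9.0076·0.454959 − 0.444444·9.1) / 0.010515 = 0.053648/0.010515 ≈ 5.1.

μ₀ = 5.1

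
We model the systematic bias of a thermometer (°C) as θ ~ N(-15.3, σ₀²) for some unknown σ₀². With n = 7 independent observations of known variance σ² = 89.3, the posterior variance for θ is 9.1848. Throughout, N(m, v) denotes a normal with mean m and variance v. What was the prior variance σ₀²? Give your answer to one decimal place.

For the Normal–Normal model with known σ², precisions add: τ_n = τ₀ + n/σ².
So 1/σ₀² = 1/9.1848 − 7/89.3 = 0.108876 − 0.078387 = 0.030489.
Hence σ₀² = 1/0.030489 ≈ 32.8.

σ₀² = 32.8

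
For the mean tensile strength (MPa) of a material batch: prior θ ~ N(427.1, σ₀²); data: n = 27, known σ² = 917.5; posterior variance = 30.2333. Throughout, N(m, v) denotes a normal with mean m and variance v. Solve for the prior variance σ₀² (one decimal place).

σ₀² = 274.1

For the Normal–Normal model with known σ², precisions add: τ_n = τ₀ + n/σ².
So 1/σ₀² = 1/30.2333 − 27/917.5 = 0.033076 − 0.029428 = 0.003648.
Hence σ₀² = 1/0.003648 ≈ 274.1.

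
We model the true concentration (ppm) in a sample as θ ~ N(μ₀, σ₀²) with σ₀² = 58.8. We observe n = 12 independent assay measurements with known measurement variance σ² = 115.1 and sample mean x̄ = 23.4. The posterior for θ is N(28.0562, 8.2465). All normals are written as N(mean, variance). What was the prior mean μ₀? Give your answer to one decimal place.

With known observation variance, the Normal–Normal posterior has precision τ_n = τ₀ + n/σ² and mean μ_n = (τ₀μ₀ + (n/σ²)x̄)/τ_n.
Here τ₀ = 1/58.8 = 0.017007 and τ_data = 12/115.1 = 0.104257, so τ_n = 0.121264.
Rearranging for μ₀: μ₀ = (μ_n·τ_n − τ_data·x̄)/τ₀ = (28.0562·0.121264 − 0.104257·23.4) / 0.017007 = 0.962593/0.017007 ≈ 56.6.

μ₀ = 56.6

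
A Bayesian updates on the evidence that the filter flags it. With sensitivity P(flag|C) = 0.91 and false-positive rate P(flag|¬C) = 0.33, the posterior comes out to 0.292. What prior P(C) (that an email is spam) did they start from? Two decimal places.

In odds form, posterior odds = prior odds × likelihood ratio, so prior odds = posterior odds ÷ LR.
Posterior odds = 0.292/(1−0.292) = 0.4124. LR = 0.91/0.33 = 2.7576.
Prior odds = 0.4124/2.7576 = 0.1496, so P(C) = 0.1496/(1+0.1496) ≈ 0.13.

P(C) = 0.13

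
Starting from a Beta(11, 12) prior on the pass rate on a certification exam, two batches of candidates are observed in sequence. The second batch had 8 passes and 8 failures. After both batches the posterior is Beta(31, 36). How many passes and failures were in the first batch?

Sequential conjugate updates are equivalent to a single update on the pooled data, so total successes = posterior α − prior α and total failures = posterior β − prior β.
Total across both batches: 31−11=20 passes, 36−12=24 failures.
Subtract the second batch: 20−8=12 passes and 24−8=16 failures.

12 passes and 16 failures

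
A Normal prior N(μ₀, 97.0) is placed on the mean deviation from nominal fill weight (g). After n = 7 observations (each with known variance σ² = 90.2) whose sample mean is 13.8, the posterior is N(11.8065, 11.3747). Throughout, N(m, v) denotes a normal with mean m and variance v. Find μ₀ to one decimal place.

The posterior mean is a precision-weighted average: μ_n = (τ₀μ₀ + τ_data·x̄)/(τ₀+τ_data), with τ₀=1/σ₀² and τ_data=n/σ².
Here τ₀ = 1/97.0 = 0.010309 and τ_data = 7/90.2 = 0.077605, so τ_n = 0.087914.
Rearranging for μ₀: μ₀ = (μ_n·τ_n − τ_data·x̄)/τ₀ = (11.8065·0.087914 − 0.077605·13.8) / 0.010309 = -0.032992/0.010309 ≈ -3.2.

μ₀ = -3.2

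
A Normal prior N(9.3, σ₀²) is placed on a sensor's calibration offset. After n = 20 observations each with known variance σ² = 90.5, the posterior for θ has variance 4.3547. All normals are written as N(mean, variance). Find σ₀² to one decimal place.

Posterior precision equals prior precision plus data precision: 1/σ_n² = 1/σ₀² + n/σ².
So 1/σ₀² = 1/4.3547 − 20/90.5 = 0.229637 − 0.220994 = 0.008643.
Hence σ₀² = 1/0.008643 ≈ 115.7.

σ₀² = 115.7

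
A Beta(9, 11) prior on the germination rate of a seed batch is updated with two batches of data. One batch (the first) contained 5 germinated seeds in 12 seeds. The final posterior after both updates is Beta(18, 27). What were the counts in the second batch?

Because Beta–binomial updating is additive in the counts, the combined data contributed (α_post−α_prior, β_post−β_prior) successes and failures.
Total across both batches: 18−9=9 germinated seeds, 27−11=16 non-germinating seeds.
Subtract the first batch: 9−5=4 germinated seeds and 16−7=9 non-germinating seeds.

4 germinated seeds and 9 non-germinating seeds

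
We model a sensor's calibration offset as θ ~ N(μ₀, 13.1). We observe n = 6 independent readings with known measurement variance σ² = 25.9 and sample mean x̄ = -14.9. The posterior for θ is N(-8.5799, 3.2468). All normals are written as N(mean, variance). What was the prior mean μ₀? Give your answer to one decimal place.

The posterior mean is a precision-weighted average: μ_n = (τ₀μ₀ + τ_data·x̄)/(τ₀+τ_data), with τ₀=1/σ₀² and τ_data=n/σ².
Here τ₀ = 1/13.1 = 0.076336 and τ_data = 6/25.9 = 0.231660, so τ_n = 0.307996.
Rearranging for μ₀: μ₀ = (μ_n·τ_n − τ_data·x̄)/τ₀ = (-8.5799·0.307996 − 0.231660·-14.9) / 0.076336 = 0.809159/0.076336 ≈ 10.6.

μ₀ = 10.6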